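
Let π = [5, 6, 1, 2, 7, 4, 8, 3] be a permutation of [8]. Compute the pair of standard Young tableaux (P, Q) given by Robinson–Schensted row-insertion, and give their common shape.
P = [1, 2, 3, 8] / [4, 6, 7] / [5];  Q = [1, 2, 5, 7] / [3, 4, 6] / [8];  common shape = (4, 3, 1)

Row-insert the values π_1, π_2, … into P one at a time, bumping the leftmost entry strictly greater than the inserted value down to the next row. The recording tableau Q records, in position (i, j), the step at which that cell was added to P.
  Insert 5 (step 1): P = [5];  Q = [1]
  Insert 6 (step 2): P = [5, 6];  Q = [1, 2]
  Insert 1 (step 3): P = [1, 6] / [5];  Q = [1, 2] / [3]
  Insert 2 (step 4): P = [1, 2] / [5, 6];  Q = [1, 2] / [3, 4]
  Insert 7 (step 5): P = [1, 2, 7] / [5, 6];  Q = [1, 2, 5] / [3, 4]
  Insert 4 (step 6): P = [1, 2, 4] / [5, 6, 7];  Q = [1, 2, 5] / [3, 4, 6]
  Insert 8 (step 7): P = [1, 2, 4, 8] / [5, 6, 7];  Q = [1, 2, 5, 7] / [3, 4, 6]
  Insert 3 (step 8): P = [1, 2, 3, 8] / [4, 6, 7] / [5];  Q = [1, 2, 5, 7] / [3, 4, 6] / [8]
Final shape: (4, 3, 1).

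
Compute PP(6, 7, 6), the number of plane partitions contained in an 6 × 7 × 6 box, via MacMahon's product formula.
PP(6, 7, 6) = 29706808370096

Evaluate the triple product over i = 1..6, j = 1..7, k = 1..6. The factors are (2/1) · (3/2) · (4/3) · (5/4) · (6/5) · (7/6) · (3/2) · (4/3) · … (252 factors total). The numerators and denominators telescope so the product is an integer; carrying out the multiplication exactly gives PP(6, 7, 6) = 29706808370096.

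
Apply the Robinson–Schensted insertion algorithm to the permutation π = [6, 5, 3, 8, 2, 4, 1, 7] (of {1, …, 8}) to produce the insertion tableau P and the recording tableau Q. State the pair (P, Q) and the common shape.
P = [1, 4, 7] / [2, 8] / [3] / [5] / [6];  Q = [1, 4, 8] / [2, 6] / [3] / [5] / [7];  common shape = (3, 2, 1, 1, 1)

Row-insert the values π_1, π_2, … into P one at a time, bumping the leftmost entry strictly greater than the inserted value down to the next row. The recording tableau Q records, in position (i, j), the step at which that cell was added to P.
  Insert 6 (step 1): P = [6];  Q = [1]
  Insert 5 (step 2): P = [5] / [6];  Q = [1] / [2]
  Insert 3 (step 3): P = [3] / [5] / [6];  Q = [1] / [2] / [3]
  Insert 8 (step 4): P = [3, 8] / [5] / [6];  Q = [1, 4] / [2] / [3]
  Insert 2 (step 5): P = [2, 8] / [3] / [5] / [6];  Q = [1, 4] / [2] / [3] / [5]
  Insert 4 (step 6): P = [2, 4] / [3, 8] / [5] / [6];  Q = [1, 4] / [2, 6] / [3] / [5]
  Insert 1 (step 7): P = [1, 4] / [2, 8] / [3] / [5] / [6];  Q = [1, 4] / [2, 6] / [3] / [5] / [7]
  Insert 7 (step 8): P = [1, 4, 7] / [2, 8] / [3] / [5] / [6];  Q = [1, 4, 8] / [2, 6] / [3] / [5] / [7]
Final shape: (3, 2, 1, 1, 1).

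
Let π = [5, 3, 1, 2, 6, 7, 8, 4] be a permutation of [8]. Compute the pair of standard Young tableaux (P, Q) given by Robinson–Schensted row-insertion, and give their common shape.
P = [1, 2, 4, 7, 8] / [3, 6] / [5];  Q = [1, 4, 5, 6, 7] / [2, 8] / [3];  common shape = (5, 2, 1)

Row-insert the values π_1, π_2, … into P one at a time, bumping the leftmost entry strictly greater than the inserted value down to the next row. The recording tableau Q records, in position (i, j), the step at which that cell was added to P.
  Insert 5 (step 1): P = [5];  Q = [1]
  Insert 3 (step 2): P = [3] / [5];  Q = [1] / [2]
  Insert 1 (step 3): P = [1] / [3] / [5];  Q = [1] / [2] / [3]
  Insert 2 (step 4): P = [1, 2] / [3] / [5];  Q = [1, 4] / [2] / [3]
  Insert 6 (step 5): P = [1, 2, 6] / [3] / [5];  Q = [1, 4, 5] / [2] / [3]
  Insert 7 (step 6): P = [1, 2, 6, 7] / [3] / [5];  Q = [1, 4, 5, 6] / [2] / [3]
  Insert 8 (step 7): P = [1, 2, 6, 7, 8] / [3] / [5];  Q = [1, 4, 5, 6, 7] / [2] / [3]
  Insert 4 (step 8): P = [1, 2, 4, 7, 8] / [3, 6] / [5];  Q = [1, 4, 5, 6, 7] / [2, 8] / [3]
Final shape: (5, 2, 1).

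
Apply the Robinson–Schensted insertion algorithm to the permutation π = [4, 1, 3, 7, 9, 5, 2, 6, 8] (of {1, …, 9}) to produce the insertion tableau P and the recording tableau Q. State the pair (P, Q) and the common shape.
P = [1, 2, 5, 6, 8] / [3, 7, 9] / [4];  Q = [1, 3, 4, 5, 9] / [2, 6, 8] / [7];  common shape = (5, 3, 1)

Row-insert the values π_1, π_2, … into P one at a time, bumping the leftmost entry strictly greater than the inserted value down to the next row. The recording tableau Q records, in position (i, j), the step at which that cell was added to P.
  Insert 4 (step 1): P = [4];  Q = [1]
  Insert 1 (step 2): P = [1] / [4];  Q = [1] / [2]
  Insert 3 (step 3): P = [1, 3] / [4];  Q = [1, 3] / [2]
  Insert 7 (step 4): P = [1, 3, 7] / [4];  Q = [1, 3, 4] / [2]
  Insert 9 (step 5): P = [1, 3, 7, 9] / [4];  Q = [1, 3, 4, 5] / [2]
  Insert 5 (step 6): P = [1, 3, 5, 9] / [4, 7];  Q = [1, 3, 4, 5] / [2, 6]
  Insert 2 (step 7): P = [1, 2, 5, 9] / [3, 7] / [4];  Q = [1, 3, 4, 5] / [2, 6] / [7]
  Insert 6 (step 8): P = [1, 2, 5, 6] / [3, 7, 9] / [4];  Q = [1, 3, 4, 5] / [2, 6, 8] / [7]
  Insert 8 (step 9): P = [1, 2, 5, 6, 8] / [3, 7, 9] / [4];  Q = [1, 3, 4, 5, 9] / [2, 6, 8] / [7]
Final shape: (5, 3, 1).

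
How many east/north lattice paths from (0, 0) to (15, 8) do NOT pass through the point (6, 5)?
Number of paths = 388674

Total paths from (0, 0) to (15, 8): C(23, 15) = 490314. Paths through (6, 5): (paths (0, 0) → (6, 5)) × (paths (6, 5) → (15, 8)) = C(11, 6) · C(12, 9) = 462 · 220 = 101640. Avoidance count = 490314 − 101640 = 388674.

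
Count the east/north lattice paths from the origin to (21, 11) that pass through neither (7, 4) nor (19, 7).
Number of paths = 83037330

Inclusion–exclusion. Total paths: C(32, 21) = 129024480. Through P₁: C(11, 7)·C(21, 14) = 38372400. Through P₂: C(26, 19)·C(6, 2) = 9867000. Since P₁ is strictly southwest of P₂, a monotone path through both must visit P₁ then P₂; paths through both = C(11, 7)·C(15, 12)·C(6, 2) = 2252250. Avoid both = 129024480 − 38372400 − 9867000 + 2252250 = 83037330.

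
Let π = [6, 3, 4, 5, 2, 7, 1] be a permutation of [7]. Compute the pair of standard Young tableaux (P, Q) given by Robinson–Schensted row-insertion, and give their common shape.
P = [1, 4, 5, 7] / [2] / [3] / [6];  Q = [1, 3, 4, 6] / [2] / [5] / [7];  common shape = (4, 1, 1, 1)

Row-insert the values π_1, π_2, … into P one at a time, bumping the leftmost entry strictly greater than the inserted value down to the next row. The recording tableau Q records, in position (i, j), the step at which that cell was added to P.
  Insert 6 (step 1): P = [6];  Q = [1]
  Insert 3 (step 2): P = [3] / [6];  Q = [1] / [2]
  Insert 4 (step 3): P = [3, 4] / [6];  Q = [1, 3] / [2]
  Insert 5 (step 4): P = [3, 4, 5] / [6];  Q = [1, 3, 4] / [2]
  Insert 2 (step 5): P = [2, 4, 5] / [3] / [6];  Q = [1, 3, 4] / [2] / [5]
  Insert 7 (step 6): P = [2, 4, 5, 7] / [3] / [6];  Q = [1, 3, 4, 6] / [2] / [5]
  Insert 1 (step 7): P = [1, 4, 5, 7] / [2] / [3] / [6];  Q = [1, 3, 4, 6] / [2] / [5] / [7]
Final shape: (4, 1, 1, 1).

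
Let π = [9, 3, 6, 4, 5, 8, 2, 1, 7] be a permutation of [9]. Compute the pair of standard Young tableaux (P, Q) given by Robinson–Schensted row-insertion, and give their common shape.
P = [1, 4, 5, 7] / [2, 8] / [3] / [6] / [9];  Q = [1, 3, 5, 6] / [2, 9] / [4] / [7] / [8];  common shape = (4, 2, 1, 1, 1)

Row-insert the values π_1, π_2, … into P one at a time, bumping the leftmost entry strictly greater than the inserted value down to the next row. The recording tableau Q records, in position (i, j), the step at which that cell was added to P.
  Insert 9 (step 1): P = [9];  Q = [1]
  Insert 3 (step 2): P = [3] / [9];  Q = [1] / [2]
  Insert 6 (step 3): P = [3, 6] / [9];  Q = [1, 3] / [2]
  Insert 4 (step 4): P = [3, 4] / [6] / [9];  Q = [1, 3] / [2] / [4]
  Insert 5 (step 5): P = [3, 4, 5] / [6] / [9];  Q = [1, 3, 5] / [2] / [4]
  Insert 8 (step 6): P = [3, 4, 5, 8] / [6] / [9];  Q = [1, 3, 5, 6] / [2] / [4]
  Insert 2 (step 7): P = [2, 4, 5, 8] / [3] / [6] / [9];  Q = [1, 3, 5, 6] / [2] / [4] / [7]
  Insert 1 (step 8): P = [1, 4, 5, 8] / [2] / [3] / [6] / [9];  Q = [1, 3, 5, 6] / [2] / [4] / [7] / [8]
  Insert 7 (step 9): P = [1, 4, 5, 7] / [2, 8] / [3] / [6] / [9];  Q = [1, 3, 5, 6] / [2, 9] / [4] / [7] / [8]
Final shape: (4, 2, 1, 1, 1).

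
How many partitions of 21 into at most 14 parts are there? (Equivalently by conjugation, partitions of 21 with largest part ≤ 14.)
p(21, parts ≤ 14) = 762

Use the recurrence p(n, m) = p(n, m−1) + p(n−m, m): either the largest part is < m (count p(n, m−1)) or the largest part is exactly m (remove one copy of m, count p(n−m, m)). With p(0, ·) = 1 this gives p(21, parts ≤ 14) = 762. (By conjugating Young diagrams, this also counts partitions of 21 into at most 14 parts.)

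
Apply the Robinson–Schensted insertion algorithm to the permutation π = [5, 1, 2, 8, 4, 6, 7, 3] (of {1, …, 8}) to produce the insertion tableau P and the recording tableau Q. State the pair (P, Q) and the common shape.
P = [1, 2, 3, 6, 7] / [4, 8] / [5];  Q = [1, 3, 4, 6, 7] / [2, 5] / [8];  common shape = (5, 2, 1)

Row-insert the values π_1, π_2, … into P one at a time, bumping the leftmost entry strictly greater than the inserted value down to the next row. The recording tableau Q records, in position (i, j), the step at which that cell was added to P.
  Insert 5 (step 1): P = [5];  Q = [1]
  Insert 1 (step 2): P = [1] / [5];  Q = [1] / [2]
  Insert 2 (step 3): P = [1, 2] / [5];  Q = [1, 3] / [2]
  Insert 8 (step 4): P = [1, 2, 8] / [5];  Q = [1, 3, 4] / [2]
  Insert 4 (step 5): P = [1, 2, 4] / [5, 8];  Q = [1, 3, 4] / [2, 5]
  Insert 6 (step 6): P = [1, 2, 4, 6] / [5, 8];  Q = [1, 3, 4, 6] / [2, 5]
  Insert 7 (step 7): P = [1, 2, 4, 6, 7] / [5, 8];  Q = [1, 3, 4, 6, 7] / [2, 5]
  Insert 3 (step 8): P = [1, 2, 3, 6, 7] / [4, 8] / [5];  Q = [1, 3, 4, 6, 7] / [2, 5] / [8]
Final shape: (5, 2, 1).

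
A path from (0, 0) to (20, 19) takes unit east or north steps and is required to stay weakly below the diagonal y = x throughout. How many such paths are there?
Number of paths = 6564120420

By the reflection principle (André's argument), the number of monotone paths to (20, 19) with n ≤ m that never go above y = x is C(39, 20) − C(39, 21) = 68923264410 − 62359143990 = 6564120420.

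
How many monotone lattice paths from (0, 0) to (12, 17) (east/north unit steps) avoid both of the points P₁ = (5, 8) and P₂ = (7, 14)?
Number of paths = 32678991

Inclusion–exclusion. Total paths: C(29, 12) = 51895935. Through P₁: C(13, 5)·C(16, 7) = 14723280. Through P₂: C(21, 7)·C(8, 5) = 6511680. Since P₁ is strictly southwest of P₂, a monotone path through both must visit P₁ then P₂; paths through both = C(13, 5)·C(8, 2)·C(8, 5) = 2018016. Avoid both = 51895935 − 14723280 − 6511680 + 2018016 = 32678991.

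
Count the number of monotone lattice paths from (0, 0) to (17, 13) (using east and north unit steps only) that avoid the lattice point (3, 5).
Number of paths = 101852730

Total paths from (0, 0) to (17, 13): C(30, 17) = 119759850. Paths through (3, 5): (paths (0, 0) → (3, 5)) × (paths (3, 5) → (17, 13)) = C(8, 3) · C(22, 14) = 56 · 319770 = 17907120. Avoidance count = 119759850 − 17907120 = 101852730.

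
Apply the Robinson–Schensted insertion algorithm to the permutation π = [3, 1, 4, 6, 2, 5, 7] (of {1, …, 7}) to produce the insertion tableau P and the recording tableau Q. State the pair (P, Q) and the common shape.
P = [1, 2, 5, 7] / [3, 4, 6];  Q = [1, 3, 4, 7] / [2, 5, 6];  common shape = (4, 3)

Row-insert the values π_1, π_2, … into P one at a time, bumping the leftmost entry strictly greater than the inserted value down to the next row. The recording tableau Q records, in position (i, j), the step at which that cell was added to P.
  Insert 3 (step 1): P = [3];  Q = [1]
  Insert 1 (step 2): P = [1] / [3];  Q = [1] / [2]
  Insert 4 (step 3): P = [1, 4] / [3];  Q = [1, 3] / [2]
  Insert 6 (step 4): P = [1, 4, 6] / [3];  Q = [1, 3, 4] / [2]
  Insert 2 (step 5): P = [1, 2, 6] / [3, 4];  Q = [1, 3, 4] / [2, 5]
  Insert 5 (step 6): P = [1, 2, 5] / [3, 4, 6];  Q = [1, 3, 4] / [2, 5, 6]
  Insert 7 (step 7): P = [1, 2, 5, 7] / [3, 4, 6];  Q = [1, 3, 4, 7] / [2, 5, 6]
Final shape: (4, 3).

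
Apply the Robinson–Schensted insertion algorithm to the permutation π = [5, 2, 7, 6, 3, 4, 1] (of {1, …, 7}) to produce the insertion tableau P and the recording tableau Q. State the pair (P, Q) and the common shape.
P = [1, 3, 4] / [2, 6] / [5] / [7];  Q = [1, 3, 6] / [2, 4] / [5] / [7];  common shape = (3, 2, 1, 1)

Row-insert the values π_1, π_2, … into P one at a time, bumping the leftmost entry strictly greater than the inserted value down to the next row. The recording tableau Q records, in position (i, j), the step at which that cell was added to P.
  Insert 5 (step 1): P = [5];  Q = [1]
  Insert 2 (step 2): P = [2] / [5];  Q = [1] / [2]
  Insert 7 (step 3): P = [2, 7] / [5];  Q = [1, 3] / [2]
  Insert 6 (step 4): P = [2, 6] / [5, 7];  Q = [1, 3] / [2, 4]
  Insert 3 (step 5): P = [2, 3] / [5, 6] / [7];  Q = [1, 3] / [2, 4] / [5]
  Insert 4 (step 6): P = [2, 3, 4] / [5, 6] / [7];  Q = [1, 3, 6] / [2, 4] / [5]
  Insert 1 (step 7): P = [1, 3, 4] / [2, 6] / [5] / [7];  Q = [1, 3, 6] / [2, 4] / [5] / [7]
Final shape: (3, 2, 1, 1).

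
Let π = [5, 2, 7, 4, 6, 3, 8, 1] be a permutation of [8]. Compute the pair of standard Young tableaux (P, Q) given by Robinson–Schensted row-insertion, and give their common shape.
P = [1, 3, 6, 8] / [2, 7] / [4] / [5];  Q = [1, 3, 5, 7] / [2, 4] / [6] / [8];  common shape = (4, 2, 1, 1)

Row-insert the values π_1, π_2, … into P one at a time, bumping the leftmost entry strictly greater than the inserted value down to the next row. The recording tableau Q records, in position (i, j), the step at which that cell was added to P.
  Insert 5 (step 1): P = [5];  Q = [1]
  Insert 2 (step 2): P = [2] / [5];  Q = [1] / [2]
  Insert 7 (step 3): P = [2, 7] / [5];  Q = [1, 3] / [2]
  Insert 4 (step 4): P = [2, 4] / [5, 7];  Q = [1, 3] / [2, 4]
  Insert 6 (step 5): P = [2, 4, 6] / [5, 7];  Q = [1, 3, 5] / [2, 4]
  Insert 3 (step 6): P = [2, 3, 6] / [4, 7] / [5];  Q = [1, 3, 5] / [2, 4] / [6]
  Insert 8 (step 7): P = [2, 3, 6, 8] / [4, 7] / [5];  Q = [1, 3, 5, 7] / [2, 4] / [6]
  Insert 1 (step 8): P = [1, 3, 6, 8] / [2, 7] / [4] / [5];  Q = [1, 3, 5, 7] / [2, 4] / [6] / [8]
Final shape: (4, 2, 1, 1).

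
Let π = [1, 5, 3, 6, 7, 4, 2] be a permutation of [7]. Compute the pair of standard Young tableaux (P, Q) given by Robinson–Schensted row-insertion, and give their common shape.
P = [1, 2, 4, 7] / [3, 6] / [5];  Q = [1, 2, 4, 5] / [3, 6] / [7];  common shape = (4, 2, 1)

Row-insert the values π_1, π_2, … into P one at a time, bumping the leftmost entry strictly greater than the inserted value down to the next row. The recording tableau Q records, in position (i, j), the step at which that cell was added to P.
  Insert 1 (step 1): P = [1];  Q = [1]
  Insert 5 (step 2): P = [1, 5];  Q = [1, 2]
  Insert 3 (step 3): P = [1, 3] / [5];  Q = [1, 2] / [3]
  Insert 6 (step 4): P = [1, 3, 6] / [5];  Q = [1, 2, 4] / [3]
  Insert 7 (step 5): P = [1, 3, 6, 7] / [5];  Q = [1, 2, 4, 5] / [3]
  Insert 4 (step 6): P = [1, 3, 4, 7] / [5, 6];  Q = [1, 2, 4, 5] / [3, 6]
  Insert 2 (step 7): P = [1, 2, 4, 7] / [3, 6] / [5];  Q = [1, 2, 4, 5] / [3, 6] / [7]
Final shape: (4, 2, 1).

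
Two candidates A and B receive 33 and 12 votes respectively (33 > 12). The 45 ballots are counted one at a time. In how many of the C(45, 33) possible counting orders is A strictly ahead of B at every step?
Strict-lead orderings = 13421343481

Total orderings of the 45 votes with 33 for A: C(45, 33) = 28760021745. By the Bertrand ballot formula (Cycle Lemma / reflection principle), the number of orderings in which A is strictly ahead of B throughout is (p − q)/(p + q) · C(p + q, p) = (33 − 12)/(33 + 12) · 28760021745 = 13421343481.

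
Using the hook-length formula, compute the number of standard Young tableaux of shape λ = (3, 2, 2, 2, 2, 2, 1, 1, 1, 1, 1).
# SYT of shape (3, 2, 2, 2, 2, 2, 1, 1, 1, 1, 1) = 88128

Hook-length formula: f^λ = n! / Π hook(c), product over all cells c of the Young diagram. For λ = (3, 2, 2, 2, 2, 2, 1, 1, 1, 1, 1), n = 18 boxes. Hook lengths by row (left-to-right, top-to-bottom): [13, 7, 1]; [11, 5]; [10, 4]; [9, 3]; [8, 2]; [7, 1]; [5]; [4]; [3]; [2]; [1]. Product of hooks = 72648576000. So f^λ = 18! / 72648576000 = 6402373705728000 / 72648576000 = 88128.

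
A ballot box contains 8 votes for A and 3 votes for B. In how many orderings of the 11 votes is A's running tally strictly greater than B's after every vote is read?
Strict-lead orderings = 75

Total orderings of the 11 votes with 8 for A: C(11, 8) = 165. By the Bertrand ballot formula (Cycle Lemma / reflection principle), the number of orderings in which A is strictly ahead of B throughout is (p − q)/(p + q) · C(p + q, p) = (8 − 3)/(8 + 3) · 165 = 75.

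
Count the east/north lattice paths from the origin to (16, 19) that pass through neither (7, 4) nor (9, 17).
Number of paths = 3517216230

Inclusion–exclusion. Total paths: C(35, 16) = 4059928950. Through P₁: C(11, 7)·C(24, 9) = 431476320. Through P₂: C(26, 9)·C(9, 7) = 112483800. Since P₁ is strictly southwest of P₂, a monotone path through both must visit P₁ then P₂; paths through both = C(11, 7)·C(15, 2)·C(9, 7) = 1247400. Avoid both = 4059928950 − 431476320 − 112483800 + 1247400 = 3517216230.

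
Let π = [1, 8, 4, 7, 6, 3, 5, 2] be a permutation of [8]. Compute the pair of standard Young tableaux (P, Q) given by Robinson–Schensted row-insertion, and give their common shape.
P = [1, 2, 5] / [3, 6] / [4] / [7] / [8];  Q = [1, 2, 4] / [3, 7] / [5] / [6] / [8];  common shape = (3, 2, 1, 1, 1)

Row-insert the values π_1, π_2, … into P one at a time, bumping the leftmost entry strictly greater than the inserted value down to the next row. The recording tableau Q records, in position (i, j), the step at which that cell was added to P.
  Insert 1 (step 1): P = [1];  Q = [1]
  Insert 8 (step 2): P = [1, 8];  Q = [1, 2]
  Insert 4 (step 3): P = [1, 4] / [8];  Q = [1, 2] / [3]
  Insert 7 (step 4): P = [1, 4, 7] / [8];  Q = [1, 2, 4] / [3]
  Insert 6 (step 5): P = [1, 4, 6] / [7] / [8];  Q = [1, 2, 4] / [3] / [5]
  Insert 3 (step 6): P = [1, 3, 6] / [4] / [7] / [8];  Q = [1, 2, 4] / [3] / [5] / [6]
  Insert 5 (step 7): P = [1, 3, 5] / [4, 6] / [7] / [8];  Q = [1, 2, 4] / [3, 7] / [5] / [6]
  Insert 2 (step 8): P = [1, 2, 5] / [3, 6] / [4] / [7] / [8];  Q = [1, 2, 4] / [3, 7] / [5] / [6] / [8]
Final shape: (3, 2, 1, 1, 1).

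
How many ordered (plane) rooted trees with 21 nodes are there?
C_20 = 6564120420

These ordered rooted trees are counted by the Catalan number C_n = (1/(n + 1)) · C(2n, n). For n = 20: C_20 = (1/21) · C(40, 20) = 137846528820/21 = 6564120420.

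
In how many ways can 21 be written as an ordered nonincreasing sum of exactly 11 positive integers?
p(21, 11 parts) = 42

Partitions of n into exactly k parts are in bijection with partitions of n − k into at most k parts (subtract 1 from each part). So p(21, exactly 11) = p(10, parts ≤ 11). Computing via the recurrence p(m, j) = p(m, j−1) + p(m−j, j) gives 42.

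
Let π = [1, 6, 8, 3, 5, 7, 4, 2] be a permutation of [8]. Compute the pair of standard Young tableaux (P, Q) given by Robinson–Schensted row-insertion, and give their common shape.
P = [1, 2, 4, 7] / [3, 8] / [5] / [6];  Q = [1, 2, 3, 6] / [4, 5] / [7] / [8];  common shape = (4, 2, 1, 1)

Row-insert the values π_1, π_2, … into P one at a time, bumping the leftmost entry strictly greater than the inserted value down to the next row. The recording tableau Q records, in position (i, j), the step at which that cell was added to P.
  Insert 1 (step 1): P = [1];  Q = [1]
  Insert 6 (step 2): P = [1, 6];  Q = [1, 2]
  Insert 8 (step 3): P = [1, 6, 8];  Q = [1, 2, 3]
  Insert 3 (step 4): P = [1, 3, 8] / [6];  Q = [1, 2, 3] / [4]
  Insert 5 (step 5): P = [1, 3, 5] / [6, 8];  Q = [1, 2, 3] / [4, 5]
  Insert 7 (step 6): P = [1, 3, 5, 7] / [6, 8];  Q = [1, 2, 3, 6] / [4, 5]
  Insert 4 (step 7): P = [1, 3, 4, 7] / [5, 8] / [6];  Q = [1, 2, 3, 6] / [4, 5] / [7]
  Insert 2 (step 8): P = [1, 2, 4, 7] / [3, 8] / [5] / [6];  Q = [1, 2, 3, 6] / [4, 5] / [7] / [8]
Final shape: (4, 2, 1, 1).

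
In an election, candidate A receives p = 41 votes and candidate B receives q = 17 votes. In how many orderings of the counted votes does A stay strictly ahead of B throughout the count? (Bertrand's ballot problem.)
Strict-lead orderings = 81744284243160

Total orderings of the 58 votes with 41 for A: C(58, 41) = 197548686920970. By the Bertrand ballot formula (Cycle Lemma / reflection principle), the number of orderings in which A is strictly ahead of B throughout is (p − q)/(p + q) · C(p + q, p) = (41 − 17)/(41 + 17) · 197548686920970 = 81744284243160.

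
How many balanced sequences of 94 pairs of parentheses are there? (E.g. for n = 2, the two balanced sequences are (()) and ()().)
C_94 = 239993345518077005168915776623476723006280827488229600

These balanced parentheses are counted by the Catalan number C_n = (1/(n + 1)) · C(2n, n). For n = 94: C_94 = (1/95) · C(188, 94) = 22799367824217315491046998779230288685596678611381812000/95 = 239993345518077005168915776623476723006280827488229600.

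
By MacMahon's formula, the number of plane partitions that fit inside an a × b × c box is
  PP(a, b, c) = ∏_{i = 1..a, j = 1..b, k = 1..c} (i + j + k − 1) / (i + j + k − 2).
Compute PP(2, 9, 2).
PP(2, 9, 2) = 1210

Evaluate the triple product over i = 1..2, j = 1..9, k = 1..2. The factors are (2/1) · (3/2) · (3/2) · (4/3) · (4/3) · (5/4) · (5/4) · (6/5) · … (36 factors total). The numerators and denominators telescope so the product is an integer; carrying out the multiplication exactly gives PP(2, 9, 2) = 1210.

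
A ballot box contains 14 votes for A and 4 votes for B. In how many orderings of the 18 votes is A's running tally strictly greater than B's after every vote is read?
Strict-lead orderings = 1700

Total orderings of the 18 votes with 14 for A: C(18, 14) = 3060. By the Bertrand ballot formula (Cycle Lemma / reflection principle), the number of orderings in which A is strictly ahead of B throughout is (p − q)/(p + q) · C(p + q, p) = (14 − 4)/(14 + 4) · 3060 = 1700.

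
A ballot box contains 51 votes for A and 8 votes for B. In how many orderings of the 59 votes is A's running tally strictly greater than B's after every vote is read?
Strict-lead orderings = 1616123223

Total orderings of the 59 votes with 51 for A: C(59, 51) = 2217471399. By the Bertrand ballot formula (Cycle Lemma / reflection principle), the number of orderings in which A is strictly ahead of B throughout is (p − q)/(p + q) · C(p + q, p) = (51 − 8)/(51 + 8) · 2217471399 = 1616123223.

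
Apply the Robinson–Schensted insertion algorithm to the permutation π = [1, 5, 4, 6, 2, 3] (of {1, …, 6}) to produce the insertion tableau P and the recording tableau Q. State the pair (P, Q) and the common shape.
P = [1, 2, 3] / [4, 6] / [5];  Q = [1, 2, 4] / [3, 6] / [5];  common shape = (3, 2, 1)

Row-insert the values π_1, π_2, … into P one at a time, bumping the leftmost entry strictly greater than the inserted value down to the next row. The recording tableau Q records, in position (i, j), the step at which that cell was added to P.
  Insert 1 (step 1): P = [1];  Q = [1]
  Insert 5 (step 2): P = [1, 5];  Q = [1, 2]
  Insert 4 (step 3): P = [1, 4] / [5];  Q = [1, 2] / [3]
  Insert 6 (step 4): P = [1, 4, 6] / [5];  Q = [1, 2, 4] / [3]
  Insert 2 (step 5): P = [1, 2, 6] / [4] / [5];  Q = [1, 2, 4] / [3] / [5]
  Insert 3 (step 6): P = [1, 2, 3] / [4, 6] / [5];  Q = [1, 2, 4] / [3, 6] / [5]
Final shape: (3, 2, 1).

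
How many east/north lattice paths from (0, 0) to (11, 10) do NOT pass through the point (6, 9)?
Number of paths = 322686

Total paths from (0, 0) to (11, 10): C(21, 11) = 352716. Paths through (6, 9): (paths (0, 0) → (6, 9)) × (paths (6, 9) → (11, 10)) = C(15, 6) · C(6, 5) = 5005 · 6 = 30030. Avoidance count = 352716 − 30030 = 322686.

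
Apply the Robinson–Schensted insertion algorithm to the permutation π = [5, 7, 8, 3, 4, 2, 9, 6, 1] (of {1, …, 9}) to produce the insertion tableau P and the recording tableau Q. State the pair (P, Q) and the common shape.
P = [1, 4, 6, 9] / [2, 7, 8] / [3] / [5];  Q = [1, 2, 3, 7] / [4, 5, 8] / [6] / [9];  common shape = (4, 3, 1, 1)

Row-insert the values π_1, π_2, … into P one at a time, bumping the leftmost entry strictly greater than the inserted value down to the next row. The recording tableau Q records, in position (i, j), the step at which that cell was added to P.
  Insert 5 (step 1): P = [5];  Q = [1]
  Insert 7 (step 2): P = [5, 7];  Q = [1, 2]
  Insert 8 (step 3): P = [5, 7, 8];  Q = [1, 2, 3]
  Insert 3 (step 4): P = [3, 7, 8] / [5];  Q = [1, 2, 3] / [4]
  Insert 4 (step 5): P = [3, 4, 8] / [5, 7];  Q = [1, 2, 3] / [4, 5]
  Insert 2 (step 6): P = [2, 4, 8] / [3, 7] / [5];  Q = [1, 2, 3] / [4, 5] / [6]
  Insert 9 (step 7): P = [2, 4, 8, 9] / [3, 7] / [5];  Q = [1, 2, 3, 7] / [4, 5] / [6]
  Insert 6 (step 8): P = [2, 4, 6, 9] / [3, 7, 8] / [5];  Q = [1, 2, 3, 7] / [4, 5, 8] / [6]
  Insert 1 (step 9): P = [1, 4, 6, 9] / [2, 7, 8] / [3] / [5];  Q = [1, 2, 3, 7] / [4, 5, 8] / [6] / [9]
Final shape: (4, 3, 1, 1).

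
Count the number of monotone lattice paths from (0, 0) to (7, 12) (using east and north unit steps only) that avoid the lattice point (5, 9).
Number of paths = 30368

Total paths from (0, 0) to (7, 12): C(19, 7) = 50388. Paths through (5, 9): (paths (0, 0) → (5, 9)) × (paths (5, 9) → (7, 12)) = C(14, 5) · C(5, 2) = 2002 · 10 = 20020. Avoidance count = 50388 − 20020 = 30368.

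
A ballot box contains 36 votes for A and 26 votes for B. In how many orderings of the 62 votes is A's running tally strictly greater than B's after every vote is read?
Strict-lead orderings = 33833779021731045

Total orderings of the 62 votes with 36 for A: C(62, 36) = 209769429934732479. By the Bertrand ballot formula (Cycle Lemma / reflection principle), the number of orderings in which A is strictly ahead of B throughout is (p − q)/(p + q) · C(p + q, p) = (36 − 26)/(36 + 26) · 209769429934732479 = 33833779021731045.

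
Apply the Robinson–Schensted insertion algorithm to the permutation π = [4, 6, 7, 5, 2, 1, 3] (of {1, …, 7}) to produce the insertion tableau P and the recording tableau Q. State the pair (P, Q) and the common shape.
P = [1, 3, 7] / [2, 5] / [4] / [6];  Q = [1, 2, 3] / [4, 7] / [5] / [6];  common shape = (3, 2, 1, 1)

Row-insert the values π_1, π_2, … into P one at a time, bumping the leftmost entry strictly greater than the inserted value down to the next row. The recording tableau Q records, in position (i, j), the step at which that cell was added to P.
  Insert 4 (step 1): P = [4];  Q = [1]
  Insert 6 (step 2): P = [4, 6];  Q = [1, 2]
  Insert 7 (step 3): P = [4, 6, 7];  Q = [1, 2, 3]
  Insert 5 (step 4): P = [4, 5, 7] / [6];  Q = [1, 2, 3] / [4]
  Insert 2 (step 5): P = [2, 5, 7] / [4] / [6];  Q = [1, 2, 3] / [4] / [5]
  Insert 1 (step 6): P = [1, 5, 7] / [2] / [4] / [6];  Q = [1, 2, 3] / [4] / [5] / [6]
  Insert 3 (step 7): P = [1, 3, 7] / [2, 5] / [4] / [6];  Q = [1, 2, 3] / [4, 7] / [5] / [6]
Final shape: (3, 2, 1, 1).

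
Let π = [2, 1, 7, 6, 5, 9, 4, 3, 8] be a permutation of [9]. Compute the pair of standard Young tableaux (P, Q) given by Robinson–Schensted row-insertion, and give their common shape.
P = [1, 3, 8] / [2, 4, 9] / [5] / [6] / [7];  Q = [1, 3, 6] / [2, 4, 9] / [5] / [7] / [8];  common shape = (3, 3, 1, 1, 1)

Row-insert the values π_1, π_2, … into P one at a time, bumping the leftmost entry strictly greater than the inserted value down to the next row. The recording tableau Q records, in position (i, j), the step at which that cell was added to P.
  Insert 2 (step 1): P = [2];  Q = [1]
  Insert 1 (step 2): P = [1] / [2];  Q = [1] / [2]
  Insert 7 (step 3): P = [1, 7] / [2];  Q = [1, 3] / [2]
  Insert 6 (step 4): P = [1, 6] / [2, 7];  Q = [1, 3] / [2, 4]
  Insert 5 (step 5): P = [1, 5] / [2, 6] / [7];  Q = [1, 3] / [2, 4] / [5]
  Insert 9 (step 6): P = [1, 5, 9] / [2, 6] / [7];  Q = [1, 3, 6] / [2, 4] / [5]
  Insert 4 (step 7): P = [1, 4, 9] / [2, 5] / [6] / [7];  Q = [1, 3, 6] / [2, 4] / [5] / [7]
  Insert 3 (step 8): P = [1, 3, 9] / [2, 4] / [5] / [6] / [7];  Q = [1, 3, 6] / [2, 4] / [5] / [7] / [8]
  Insert 8 (step 9): P = [1, 3, 8] / [2, 4, 9] / [5] / [6] / [7];  Q = [1, 3, 6] / [2, 4, 9] / [5] / [7] / [8]
Final shape: (3, 3, 1, 1, 1).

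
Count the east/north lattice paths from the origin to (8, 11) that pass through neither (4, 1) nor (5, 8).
Number of paths = 45637

Inclusion–exclusion. Total paths: C(19, 8) = 75582. Through P₁: C(5, 4)·C(14, 4) = 5005. Through P₂: C(13, 5)·C(6, 3) = 25740. Since P₁ is strictly southwest of P₂, a monotone path through both must visit P₁ then P₂; paths through both = C(5, 4)·C(8, 1)·C(6, 3) = 800. Avoid both = 75582 − 5005 − 25740 + 800 = 45637.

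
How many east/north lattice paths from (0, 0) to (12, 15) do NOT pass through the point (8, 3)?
Number of paths = 17083560

Total paths from (0, 0) to (12, 15): C(27, 12) = 17383860. Paths through (8, 3): (paths (0, 0) → (8, 3)) × (paths (8, 3) → (12, 15)) = C(11, 8) · C(16, 4) = 165 · 1820 = 300300. Avoidance count = 17383860 − 300300 = 17083560.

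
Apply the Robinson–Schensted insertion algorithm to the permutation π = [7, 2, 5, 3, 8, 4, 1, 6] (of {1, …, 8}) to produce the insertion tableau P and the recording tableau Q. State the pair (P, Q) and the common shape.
P = [1, 3, 4, 6] / [2, 8] / [5] / [7];  Q = [1, 3, 5, 8] / [2, 6] / [4] / [7];  common shape = (4, 2, 1, 1)

Row-insert the values π_1, π_2, … into P one at a time, bumping the leftmost entry strictly greater than the inserted value down to the next row. The recording tableau Q records, in position (i, j), the step at which that cell was added to P.
  Insert 7 (step 1): P = [7];  Q = [1]
  Insert 2 (step 2): P = [2] / [7];  Q = [1] / [2]
  Insert 5 (step 3): P = [2, 5] / [7];  Q = [1, 3] / [2]
  Insert 3 (step 4): P = [2, 3] / [5] / [7];  Q = [1, 3] / [2] / [4]
  Insert 8 (step 5): P = [2, 3, 8] / [5] / [7];  Q = [1, 3, 5] / [2] / [4]
  Insert 4 (step 6): P = [2, 3, 4] / [5, 8] / [7];  Q = [1, 3, 5] / [2, 6] / [4]
  Insert 1 (step 7): P = [1, 3, 4] / [2, 8] / [5] / [7];  Q = [1, 3, 5] / [2, 6] / [4] / [7]
  Insert 6 (step 8): P = [1, 3, 4, 6] / [2, 8] / [5] / [7];  Q = [1, 3, 5, 8] / [2, 6] / [4] / [7]
Final shape: (4, 2, 1, 1).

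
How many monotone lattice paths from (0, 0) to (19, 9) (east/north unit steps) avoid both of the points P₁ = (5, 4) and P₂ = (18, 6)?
Number of paths = 4956308

Inclusion–exclusion. Total paths: C(28, 19) = 6906900. Through P₁: C(9, 5)·C(19, 14) = 1465128. Through P₂: C(24, 18)·C(4, 1) = 538384. Since P₁ is strictly southwest of P₂, a monotone path through both must visit P₁ then P₂; paths through both = C(9, 5)·C(15, 13)·C(4, 1) = 52920. Avoid both = 6906900 − 1465128 − 538384 + 52920 = 4956308.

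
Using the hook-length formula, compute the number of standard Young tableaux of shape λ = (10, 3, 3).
# SYT of shape (10, 3, 3) = 21840

Hook-length formula: f^λ = n! / Π hook(c), product over all cells c of the Young diagram. For λ = (10, 3, 3), n = 16 boxes. Hook lengths by row (left-to-right, top-to-bottom): [12, 11, 10, 7, 6, 5, 4, 3, 2, 1]; [4, 3, 2]; [3, 2, 1]. Product of hooks = 958003200. So f^λ = 16! / 958003200 = 20922789888000 / 958003200 = 21840.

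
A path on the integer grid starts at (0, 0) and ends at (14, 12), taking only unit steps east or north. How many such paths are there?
Number of paths = 9657700

A monotone lattice path from (0, 0) to (14, 12) consists of 14 east steps and 12 north steps in some order, so it is determined by which 14 of the 26 steps are east. The count is C(26, 14) = 9657700.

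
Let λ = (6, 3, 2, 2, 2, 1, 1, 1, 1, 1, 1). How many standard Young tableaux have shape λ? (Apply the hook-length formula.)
# SYT of shape (6, 3, 2, 2, 2, 1, 1, 1, 1, 1, 1) = 63371308

Hook-length formula: f^λ = n! / Π hook(c), product over all cells c of the Young diagram. For λ = (6, 3, 2, 2, 2, 1, 1, 1, 1, 1, 1), n = 21 boxes. Hook lengths by row (left-to-right, top-to-bottom): [16, 9, 5, 3, 2, 1]; [12, 5, 1]; [10, 3]; [9, 2]; [8, 1]; [6]; [5]; [4]; [3]; [2]; [1]. Product of hooks = 806215680000. So f^λ = 21! / 806215680000 = 51090942171709440000 / 806215680000 = 63371308.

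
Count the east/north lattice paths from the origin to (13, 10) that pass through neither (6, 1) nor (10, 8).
Number of paths = 649506

Inclusion–exclusion. Total paths: C(23, 13) = 1144066. Through P₁: C(7, 6)·C(16, 7) = 80080. Through P₂: C(18, 10)·C(5, 3) = 437580. Since P₁ is strictly southwest of P₂, a monotone path through both must visit P₁ then P₂; paths through both = C(7, 6)·C(11, 4)·C(5, 3) = 23100. Avoid both = 1144066 − 80080 − 437580 + 23100 = 649506.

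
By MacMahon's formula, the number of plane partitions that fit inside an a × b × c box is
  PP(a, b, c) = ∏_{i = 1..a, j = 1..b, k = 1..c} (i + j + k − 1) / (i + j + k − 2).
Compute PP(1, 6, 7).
PP(1, 6, 7) = 1716

Evaluate the triple product over i = 1..1, j = 1..6, k = 1..7. The factors are (2/1) · (3/2) · (4/3) · (5/4) · (6/5) · (7/6) · (8/7) · (3/2) · … (42 factors total). The numerators and denominators telescope so the product is an integer; carrying out the multiplication exactly gives PP(1, 6, 7) = 1716.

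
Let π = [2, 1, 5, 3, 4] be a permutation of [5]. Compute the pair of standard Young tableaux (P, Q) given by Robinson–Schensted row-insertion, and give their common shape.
P = [1, 3, 4] / [2, 5];  Q = [1, 3, 5] / [2, 4];  common shape = (3, 2)

Row-insert the values π_1, π_2, … into P one at a time, bumping the leftmost entry strictly greater than the inserted value down to the next row. The recording tableau Q records, in position (i, j), the step at which that cell was added to P.
  Insert 2 (step 1): P = [2];  Q = [1]
  Insert 1 (step 2): P = [1] / [2];  Q = [1] / [2]
  Insert 5 (step 3): P = [1, 5] / [2];  Q = [1, 3] / [2]
  Insert 3 (step 4): P = [1, 3] / [2, 5];  Q = [1, 3] / [2, 4]
  Insert 4 (step 5): P = [1, 3, 4] / [2, 5];  Q = [1, 3, 5] / [2, 4]
Final shape: (3, 2).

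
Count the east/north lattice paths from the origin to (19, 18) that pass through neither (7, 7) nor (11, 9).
Number of paths = 10200671404

Inclusion–exclusion. Total paths: C(37, 19) = 17672631900. Through P₁: C(14, 7)·C(23, 12) = 4640331696. Through P₂: C(20, 11)·C(17, 8) = 4083107600. Since P₁ is strictly southwest of P₂, a monotone path through both must visit P₁ then P₂; paths through both = C(14, 7)·C(6, 4)·C(17, 8) = 1251478800. Avoid both = 17672631900 − 4640331696 − 4083107600 + 1251478800 = 10200671404.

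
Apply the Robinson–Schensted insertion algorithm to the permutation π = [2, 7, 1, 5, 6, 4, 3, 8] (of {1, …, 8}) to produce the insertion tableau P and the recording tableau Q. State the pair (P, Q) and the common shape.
P = [1, 3, 6, 8] / [2, 4] / [5] / [7];  Q = [1, 2, 5, 8] / [3, 4] / [6] / [7];  common shape = (4, 2, 1, 1)

Row-insert the values π_1, π_2, … into P one at a time, bumping the leftmost entry strictly greater than the inserted value down to the next row. The recording tableau Q records, in position (i, j), the step at which that cell was added to P.
  Insert 2 (step 1): P = [2];  Q = [1]
  Insert 7 (step 2): P = [2, 7];  Q = [1, 2]
  Insert 1 (step 3): P = [1, 7] / [2];  Q = [1, 2] / [3]
  Insert 5 (step 4): P = [1, 5] / [2, 7];  Q = [1, 2] / [3, 4]
  Insert 6 (step 5): P = [1, 5, 6] / [2, 7];  Q = [1, 2, 5] / [3, 4]
  Insert 4 (step 6): P = [1, 4, 6] / [2, 5] / [7];  Q = [1, 2, 5] / [3, 4] / [6]
  Insert 3 (step 7): P = [1, 3, 6] / [2, 4] / [5] / [7];  Q = [1, 2, 5] / [3, 4] / [6] / [7]
  Insert 8 (step 8): P = [1, 3, 6, 8] / [2, 4] / [5] / [7];  Q = [1, 2, 5, 8] / [3, 4] / [6] / [7]
Final shape: (4, 2, 1, 1).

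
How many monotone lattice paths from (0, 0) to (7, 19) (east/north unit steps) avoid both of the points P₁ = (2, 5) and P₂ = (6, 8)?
Number of paths = 386396

Inclusion–exclusion. Total paths: C(26, 7) = 657800. Through P₁: C(7, 2)·C(19, 5) = 244188. Through P₂: C(14, 6)·C(12, 1) = 36036. Since P₁ is strictly southwest of P₂, a monotone path through both must visit P₁ then P₂; paths through both = C(7, 2)·C(7, 4)·C(12, 1) = 8820. Avoid both = 657800 − 244188 − 36036 + 8820 = 386396.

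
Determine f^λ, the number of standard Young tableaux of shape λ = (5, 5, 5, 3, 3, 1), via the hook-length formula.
# SYT of shape (5, 5, 5, 3, 3, 1) = 640179540

Hook-length formula: f^λ = n! / Π hook(c), product over all cells c of the Young diagram. For λ = (5, 5, 5, 3, 3, 1), n = 22 boxes. Hook lengths by row (left-to-right, top-to-bottom): [10, 8, 7, 4, 3]; [9, 7, 6, 3, 2]; [8, 6, 5, 2, 1]; [5, 3, 2]; [4, 2, 1]; [1]. Product of hooks = 1755758592000. So f^λ = 22! / 1755758592000 = 1124000727777607680000 / 1755758592000 = 640179540.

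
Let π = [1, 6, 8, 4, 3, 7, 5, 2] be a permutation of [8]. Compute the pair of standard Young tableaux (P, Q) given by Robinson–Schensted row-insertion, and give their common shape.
P = [1, 2, 5] / [3, 7] / [4, 8] / [6];  Q = [1, 2, 3] / [4, 6] / [5, 7] / [8];  common shape = (3, 2, 2, 1)

Row-insert the values π_1, π_2, … into P one at a time, bumping the leftmost entry strictly greater than the inserted value down to the next row. The recording tableau Q records, in position (i, j), the step at which that cell was added to P.
  Insert 1 (step 1): P = [1];  Q = [1]
  Insert 6 (step 2): P = [1, 6];  Q = [1, 2]
  Insert 8 (step 3): P = [1, 6, 8];  Q = [1, 2, 3]
  Insert 4 (step 4): P = [1, 4, 8] / [6];  Q = [1, 2, 3] / [4]
  Insert 3 (step 5): P = [1, 3, 8] / [4] / [6];  Q = [1, 2, 3] / [4] / [5]
  Insert 7 (step 6): P = [1, 3, 7] / [4, 8] / [6];  Q = [1, 2, 3] / [4, 6] / [5]
  Insert 5 (step 7): P = [1, 3, 5] / [4, 7] / [6, 8];  Q = [1, 2, 3] / [4, 6] / [5, 7]
  Insert 2 (step 8): P = [1, 2, 5] / [3, 7] / [4, 8] / [6];  Q = [1, 2, 3] / [4, 6] / [5, 7] / [8]
Final shape: (3, 2, 2, 1).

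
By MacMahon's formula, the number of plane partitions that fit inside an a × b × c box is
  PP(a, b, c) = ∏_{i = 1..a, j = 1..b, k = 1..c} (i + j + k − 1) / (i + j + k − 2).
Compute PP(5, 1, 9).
PP(5, 1, 9) = 2002

Evaluate the triple product over i = 1..5, j = 1..1, k = 1..9. The factors are (2/1) · (3/2) · (4/3) · (5/4) · (6/5) · (7/6) · (8/7) · (9/8) · … (45 factors total). The numerators and denominators telescope so the product is an integer; carrying out the multiplication exactly gives PP(5, 1, 9) = 2002.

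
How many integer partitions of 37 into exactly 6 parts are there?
p(37, 6 parts) = 1360

Partitions of n into exactly k parts are in bijection with partitions of n − k into at most k parts (subtract 1 from each part). So p(37, exactly 6) = p(31, parts ≤ 6). Computing via the recurrence p(m, j) = p(m, j−1) + p(m−j, j) gives 1360.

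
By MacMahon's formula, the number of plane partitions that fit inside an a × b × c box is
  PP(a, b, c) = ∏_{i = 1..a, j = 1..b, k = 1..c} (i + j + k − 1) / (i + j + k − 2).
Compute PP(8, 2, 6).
PP(8, 2, 6) = 2147145

Evaluate the triple product over i = 1..8, j = 1..2, k = 1..6. The factors are (2/1) · (3/2) · (4/3) · (5/4) · (6/5) · (7/6) · (3/2) · (4/3) · … (96 factors total). The numerators and denominators telescope so the product is an integer; carrying out the multiplication exactly gives PP(8, 2, 6) = 2147145.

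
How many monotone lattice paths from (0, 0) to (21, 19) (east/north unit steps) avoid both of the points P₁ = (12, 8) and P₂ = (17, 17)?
Number of paths = 78903273000

Inclusion–exclusion. Total paths: C(40, 21) = 131282408400. Through P₁: C(20, 12)·C(20, 9) = 21157921200. Through P₂: C(34, 17)·C(6, 4) = 35004093300. Since P₁ is strictly southwest of P₂, a monotone path through both must visit P₁ then P₂; paths through both = C(20, 12)·C(14, 5)·C(6, 4) = 3782879100. Avoid both = 131282408400 − 21157921200 − 35004093300 + 3782879100 = 78903273000.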